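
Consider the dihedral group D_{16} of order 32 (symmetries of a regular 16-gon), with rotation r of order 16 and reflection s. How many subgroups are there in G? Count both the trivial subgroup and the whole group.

36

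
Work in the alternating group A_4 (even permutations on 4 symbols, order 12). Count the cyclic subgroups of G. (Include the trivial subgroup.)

8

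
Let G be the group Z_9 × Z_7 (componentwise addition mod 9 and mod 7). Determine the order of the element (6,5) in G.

The order of (6,5) in Z_9 × Z_7 is lcm(ord(6) in Z_9, ord(5) in Z_7).
ord(6) = 3 and ord(5) = 7, so |⟨(6,5)⟩| = lcm(3, 7) = 21.

21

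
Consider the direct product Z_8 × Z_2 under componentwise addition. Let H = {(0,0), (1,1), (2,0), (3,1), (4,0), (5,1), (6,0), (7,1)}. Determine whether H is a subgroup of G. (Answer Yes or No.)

Yes

|H| = 8 divides |G| = 16, consistent with Lagrange.
H contains the identity, every element's inverse is in H, and H is closed under +: it is a subgroup.
In fact H = ⟨(7,1)⟩.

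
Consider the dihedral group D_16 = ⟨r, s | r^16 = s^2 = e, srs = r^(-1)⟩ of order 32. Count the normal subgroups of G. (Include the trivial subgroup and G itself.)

G has 36 subgroups. Checking conjugation-invariance by order — order 1: 1/1 normal; order 2: 1/17 normal; order 4: 1/9 normal; order 8: 1/5 normal; order 16: 3/3 normal; order 32: 1/1 normal.
Total normal subgroups: 8.

8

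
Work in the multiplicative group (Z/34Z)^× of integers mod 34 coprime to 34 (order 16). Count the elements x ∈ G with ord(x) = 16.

8

The elements of order 16 are: 3, 5, 7, 11, 23, 27, 29, 31.
That's 8.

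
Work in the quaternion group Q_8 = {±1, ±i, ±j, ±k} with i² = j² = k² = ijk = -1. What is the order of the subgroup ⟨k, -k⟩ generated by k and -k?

|⟨k⟩| = 4 and |⟨-k⟩| = 4, so |H| is a multiple of lcm(4, 4) = 4 and divides |G| = 8.
Closing under the operation: H = {1, -1, k, -k}, so |H| = 4.

4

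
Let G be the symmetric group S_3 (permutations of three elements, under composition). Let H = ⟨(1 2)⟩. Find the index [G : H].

|⟨(1 2)⟩| = 2 and |G| = 6.
By Lagrange, [G : H] = |G|/|H| = 6/2 = 3.

3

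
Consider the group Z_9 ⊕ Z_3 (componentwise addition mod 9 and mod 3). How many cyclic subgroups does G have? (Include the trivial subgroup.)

Group the elements of G by the cyclic subgroup they generate; each cyclic subgroup of order d accounts for φ(d) elements.
Cyclic subgroups by order — order 1: 1; order 3: 4; order 9: 3.
Total: 8.

8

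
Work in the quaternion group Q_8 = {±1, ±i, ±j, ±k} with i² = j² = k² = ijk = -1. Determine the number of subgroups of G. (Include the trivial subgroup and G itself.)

6

|G| = 8, so by Lagrange every subgroup order divides 8. Divisors: 1, 2, 4, 8.
Subgroups by order — order 1: 1; order 2: 1; order 4: 3; order 8: 1.
Total: 1 + 1 + 3 + 1 = 6.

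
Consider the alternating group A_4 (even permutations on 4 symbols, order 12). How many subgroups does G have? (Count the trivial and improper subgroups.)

10

|G| = 12, so by Lagrange every subgroup order divides 12. Divisors: 1, 2, 3, 4, 6, 12.
Subgroups by order — order 1: 1; order 2: 3; order 3: 4; order 4: 1; order 6: 0; order 12: 1.
Total: 1 + 3 + 4 + 1 + 0 + 1 = 10.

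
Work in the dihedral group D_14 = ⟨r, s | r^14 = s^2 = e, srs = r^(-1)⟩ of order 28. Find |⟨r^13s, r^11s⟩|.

14

|⟨r^13s⟩| = 2 and |⟨r^11s⟩| = 2, so |H| is a multiple of lcm(2, 2) = 2 and divides |G| = 28.
Closing under the operation: H = {e, r^2, r^4, r^6, r^8, r^10, r^12, rs, r^3s, r^5s, r^7s, r^9s, r^11s, r^13s}, so |H| = 14.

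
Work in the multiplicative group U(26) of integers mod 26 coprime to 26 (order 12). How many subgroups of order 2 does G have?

1

|G| = 12 and 2 | 12, so subgroups of order 2 are possible by Lagrange.
The subgroups of order 2 are: {1, 25}.
So G has 1 subgroup of order 2.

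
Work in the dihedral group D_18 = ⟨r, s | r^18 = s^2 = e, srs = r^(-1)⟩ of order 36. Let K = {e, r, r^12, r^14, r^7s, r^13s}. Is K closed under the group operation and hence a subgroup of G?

r ∈ K but its inverse r^17 ∉ K, so K is not a subgroup.

No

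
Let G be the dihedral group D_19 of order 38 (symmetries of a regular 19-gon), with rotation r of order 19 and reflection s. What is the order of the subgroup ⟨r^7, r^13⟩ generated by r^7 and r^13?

19

|⟨r^7⟩| = 19 and |⟨r^13⟩| = 19, so |H| is a multiple of lcm(19, 19) = 19 and divides |G| = 38.
Closing under the operation: H = {e, r, r^2, r^3, r^4, r^5, r^6, r^7, r^8, r^9, r^10, r^11, r^12, r^13, r^14, r^15, r^16, r^17, r^18}, so |H| = 19.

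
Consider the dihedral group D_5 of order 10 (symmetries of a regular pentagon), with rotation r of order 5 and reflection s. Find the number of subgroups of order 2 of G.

5

|G| = 10 and 2 | 10, so subgroups of order 2 are possible by Lagrange.
The subgroups of order 2 are: {e, r^2s}; {e, r^3s}; {e, r^4s}; {e, rs}; … (5 in all).
So G has 5 subgroups of order 2.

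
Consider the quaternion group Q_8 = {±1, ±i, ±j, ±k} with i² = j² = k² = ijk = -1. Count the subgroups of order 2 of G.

|G| = 8 and 2 | 8, so subgroups of order 2 are possible by Lagrange.
The subgroups of order 2 are: {1, -1}.
So G has 1 subgroup of order 2.

1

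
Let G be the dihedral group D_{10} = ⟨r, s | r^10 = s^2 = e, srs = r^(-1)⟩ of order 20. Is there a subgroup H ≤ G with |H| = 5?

Yes

5 | 20. A subgroup of order 5 is {e, r^2, r^4, r^6, r^8}.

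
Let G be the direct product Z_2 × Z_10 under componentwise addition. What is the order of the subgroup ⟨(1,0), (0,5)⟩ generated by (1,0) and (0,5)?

4

|⟨(1,0)⟩| = 2 and |⟨(0,5)⟩| = 2, so |H| is a multiple of lcm(2, 2) = 2 and divides |G| = 20.
Closing under the operation: H = {(0,0), (0,5), (1,0), (1,5)}, so |H| = 4.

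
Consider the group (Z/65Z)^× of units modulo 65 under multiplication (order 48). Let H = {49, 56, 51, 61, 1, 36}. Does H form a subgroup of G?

49 ∈ H but its inverse 4 ∉ H, so H is not a subgroup.

No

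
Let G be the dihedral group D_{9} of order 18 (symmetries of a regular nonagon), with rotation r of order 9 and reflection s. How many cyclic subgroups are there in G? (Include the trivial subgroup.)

12

A cyclic subgroup of order d is generated by each of its φ(d) elements of order d, so the cyclic subgroups of order d number (#elements of order d)/φ(d).
Cyclic subgroups by order — order 1: 1; order 2: 9; order 3: 1; order 9: 1.
Total: 12.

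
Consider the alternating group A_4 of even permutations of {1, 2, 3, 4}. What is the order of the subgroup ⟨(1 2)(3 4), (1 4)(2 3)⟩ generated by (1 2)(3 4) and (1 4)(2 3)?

4

|⟨(1 2)(3 4)⟩| = 2 and |⟨(1 4)(2 3)⟩| = 2, so |H| is a multiple of lcm(2, 2) = 2 and divides |G| = 12.
Closing under the operation: H = {e, (1 2)(3 4), (1 3)(2 4), (1 4)(2 3)}, so |H| = 4.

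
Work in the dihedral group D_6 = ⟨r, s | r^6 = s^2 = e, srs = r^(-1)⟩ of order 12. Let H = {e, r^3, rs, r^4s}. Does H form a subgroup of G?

Yes

|H| = 4 divides |G| = 12, consistent with Lagrange.
H contains the identity, every element's inverse is in H, and H is closed under ·: it is a subgroup.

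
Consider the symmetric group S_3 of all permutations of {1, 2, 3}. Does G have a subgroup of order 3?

3 | 6. A subgroup of order 3 is {e, (1 2 3), (1 3 2)}.

Yes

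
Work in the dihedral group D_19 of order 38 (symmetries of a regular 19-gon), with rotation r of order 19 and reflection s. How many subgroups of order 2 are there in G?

19

|G| = 38 and 2 | 38, so subgroups of order 2 are possible by Lagrange.
The subgroups of order 2 are: {e, r^10s}; {e, r^11s}; {e, r^12s}; {e, r^13s}; … (19 in all).
So G has 19 subgroups of order 2.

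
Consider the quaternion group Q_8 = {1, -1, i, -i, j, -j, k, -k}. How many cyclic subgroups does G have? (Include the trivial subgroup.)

Each element a generates a cyclic subgroup ⟨a⟩; distinct elements may generate the same one (a cyclic group of order d has φ(d) generators).
Cyclic subgroups by order — order 1: 1; order 2: 1; order 4: 3.
Total: 5.

5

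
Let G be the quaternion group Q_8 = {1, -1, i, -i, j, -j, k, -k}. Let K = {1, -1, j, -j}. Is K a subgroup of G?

|K| = 4 divides |G| = 8, consistent with Lagrange.
K contains the identity, every element's inverse is in K, and K is closed under ·: it is a subgroup.
In fact K = ⟨j⟩.

Yes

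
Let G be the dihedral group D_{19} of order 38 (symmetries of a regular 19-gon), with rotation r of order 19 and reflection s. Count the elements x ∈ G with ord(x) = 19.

18

Enumerating element orders in G gives 18 elements of order 19.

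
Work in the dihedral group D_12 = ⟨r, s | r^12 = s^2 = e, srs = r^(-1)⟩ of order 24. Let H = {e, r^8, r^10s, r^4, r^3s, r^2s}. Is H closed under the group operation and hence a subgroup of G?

No

Closure fails: r^4 · r^2s = r^6s ∉ H. So H is not a subgroup.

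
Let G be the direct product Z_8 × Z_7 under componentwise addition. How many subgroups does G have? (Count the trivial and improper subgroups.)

8

|G| = 56, so by Lagrange every subgroup order divides 56. Divisors: 1, 2, 4, 7, 8, 14, 28, 56.
Subgroups by order — order 1: 1; order 2: 1; order 4: 1; order 7: 1; order 8: 1; order 14: 1; order 28: 1; order 56: 1.
Total: 1 + 1 + 1 + 1 + 1 + 1 + 1 + 1 = 8.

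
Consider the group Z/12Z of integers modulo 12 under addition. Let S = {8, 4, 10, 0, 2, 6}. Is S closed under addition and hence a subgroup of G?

|S| = 6 divides |G| = 12, consistent with Lagrange.
S contains the identity, every element's inverse is in S, and S is closed under +: it is a subgroup.
In fact S = ⟨2⟩.

Yes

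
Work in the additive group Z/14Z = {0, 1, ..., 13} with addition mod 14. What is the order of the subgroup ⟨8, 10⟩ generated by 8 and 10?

7

|⟨8⟩| = 7 and |⟨10⟩| = 7, so |H| is a multiple of lcm(7, 7) = 7 and divides |G| = 14.
Closing under the operation: H = {0, 2, 4, 6, 8, 10, 12}, so |H| = 7.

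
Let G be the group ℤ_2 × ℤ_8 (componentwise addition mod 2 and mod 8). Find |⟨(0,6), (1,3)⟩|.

8

|⟨(0,6)⟩| = 4 and |⟨(1,3)⟩| = 8, so |H| is a multiple of lcm(4, 8) = 8 and divides |G| = 16.
Closing under the operation: H = {(0,0), (0,2), (0,4), (0,6), (1,1), (1,3), (1,5), (1,7)}, so |H| = 8.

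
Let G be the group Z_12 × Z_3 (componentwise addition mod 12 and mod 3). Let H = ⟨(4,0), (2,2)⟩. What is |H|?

18

|⟨(4,0)⟩| = 3 and |⟨(2,2)⟩| = 6, so |H| is a multiple of lcm(3, 6) = 6 and divides |G| = 36.
Closing under the operation: H = {(0,0), (0,1), (0,2), (2,0), (2,1), (2,2), (4,0), (4,1), (4,2), (6,0), (6,1), (6,2), (8,0), (8,1), (8,2), (10,0), (10,1), (10,2)}, so |H| = 18.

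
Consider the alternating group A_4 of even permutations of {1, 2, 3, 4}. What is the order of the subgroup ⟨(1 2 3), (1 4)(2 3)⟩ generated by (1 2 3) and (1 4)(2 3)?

12

|⟨(1 2 3)⟩| = 3 and |⟨(1 4)(2 3)⟩| = 2, so |H| is a multiple of lcm(3, 2) = 6 and divides |G| = 12.
Closing {(1 2 3), (1 4)(2 3)} under the group operation gives all of G, so |H| = 12.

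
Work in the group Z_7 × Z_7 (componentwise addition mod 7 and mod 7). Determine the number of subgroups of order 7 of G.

|G| = 49 and 7 | 49, so subgroups of order 7 are possible by Lagrange.
The subgroups of order 7 are: {(0,0), (0,1), (0,2), (0,3), (0,4), (0,5), (0,6)}; {(0,0), (1,0), (2,0), (3,0), (4,0), (5,0), (6,0)}; {(0,0), (1,1), (2,2), (3,3), (4,4), (5,5), (6,6)}; {(0,0), (1,2), (2,4), (3,6), (4,1), (5,3), (6,5)}; … (8 in all).
So G has 8 subgroups of order 7.

8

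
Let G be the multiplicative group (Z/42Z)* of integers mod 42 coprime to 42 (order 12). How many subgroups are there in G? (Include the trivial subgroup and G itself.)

10

|G| = 12, so by Lagrange every subgroup order divides 12. Divisors: 1, 2, 3, 4, 6, 12.
Subgroups by order — order 1: 1; order 2: 3; order 3: 1; order 4: 1; order 6: 3; order 12: 1.
Total: 1 + 3 + 1 + 1 + 3 + 1 = 10.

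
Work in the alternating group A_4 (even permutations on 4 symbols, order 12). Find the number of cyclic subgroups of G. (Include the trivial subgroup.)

8

Each element a generates a cyclic subgroup ⟨a⟩; distinct elements may generate the same one (a cyclic group of order d has φ(d) generators).
Cyclic subgroups by order — order 1: 1; order 2: 3; order 3: 4.
Total: 8.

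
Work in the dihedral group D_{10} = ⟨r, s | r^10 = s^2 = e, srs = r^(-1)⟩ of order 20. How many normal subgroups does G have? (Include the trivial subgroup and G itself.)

7

G has 22 subgroups. Checking conjugation-invariance by order — order 1: 1/1 normal; order 2: 1/11 normal; order 4: 0/5 normal; order 5: 1/1 normal; order 10: 3/3 normal; order 20: 1/1 normal.
Total normal subgroups: 7.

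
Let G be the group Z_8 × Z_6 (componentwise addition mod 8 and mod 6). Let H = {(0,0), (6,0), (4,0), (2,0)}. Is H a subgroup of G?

|H| = 4 divides |G| = 48, consistent with Lagrange.
H contains the identity, every element's inverse is in H, and H is closed under +: it is a subgroup.
In fact H = ⟨(6,0)⟩.

Yes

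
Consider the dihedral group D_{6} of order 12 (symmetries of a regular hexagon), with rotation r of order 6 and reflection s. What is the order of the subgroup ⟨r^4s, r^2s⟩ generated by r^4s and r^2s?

6

|⟨r^4s⟩| = 2 and |⟨r^2s⟩| = 2, so |H| is a multiple of lcm(2, 2) = 2 and divides |G| = 12.
Closing under the operation: H = {e, r^2, r^4, s, r^2s, r^4s}, so |H| = 6.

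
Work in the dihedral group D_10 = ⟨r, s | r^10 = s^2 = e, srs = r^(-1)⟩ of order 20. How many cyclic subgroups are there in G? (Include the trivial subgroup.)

14

A cyclic subgroup of order d is generated by each of its φ(d) elements of order d, so the cyclic subgroups of order d number (#elements of order d)/φ(d).
Cyclic subgroups by order — order 1: 1; order 2: 11; order 5: 1; order 10: 1.
Total: 14.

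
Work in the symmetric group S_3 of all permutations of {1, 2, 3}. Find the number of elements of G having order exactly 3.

2

The elements of order 3 are: (1 2 3), (1 3 2).
That's 2.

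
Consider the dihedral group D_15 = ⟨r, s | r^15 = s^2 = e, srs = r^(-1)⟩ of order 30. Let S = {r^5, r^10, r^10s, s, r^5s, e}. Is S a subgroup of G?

|S| = 6 divides |G| = 30, consistent with Lagrange.
S contains the identity, every element's inverse is in S, and S is closed under ·: it is a subgroup.

Yes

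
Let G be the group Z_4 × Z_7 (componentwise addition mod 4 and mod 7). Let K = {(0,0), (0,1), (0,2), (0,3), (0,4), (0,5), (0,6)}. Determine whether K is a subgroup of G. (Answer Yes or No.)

Yes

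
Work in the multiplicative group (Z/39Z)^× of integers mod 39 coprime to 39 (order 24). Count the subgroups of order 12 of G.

|G| = 24 and 12 | 24, so subgroups of order 12 are possible by Lagrange.
The subgroups of order 12 are: {1, 2, 4, 5, 8, 10, 11, 16, 20, 22, 25, 32}; {1, 4, 10, 14, 16, 17, 22, 23, 25, 29, 35, 38}; {1, 4, 7, 10, 16, 19, 22, 25, 28, 31, 34, 37}.
So G has 3 subgroups of order 12.

3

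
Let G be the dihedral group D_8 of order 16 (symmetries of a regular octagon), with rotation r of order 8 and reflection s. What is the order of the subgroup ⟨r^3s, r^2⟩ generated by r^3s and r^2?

|⟨r^3s⟩| = 2 and |⟨r^2⟩| = 4, so |H| is a multiple of lcm(2, 4) = 4 and divides |G| = 16.
Closing under the operation: H = {e, r^2, r^4, r^6, rs, r^3s, r^5s, r^7s}, so |H| = 8.

8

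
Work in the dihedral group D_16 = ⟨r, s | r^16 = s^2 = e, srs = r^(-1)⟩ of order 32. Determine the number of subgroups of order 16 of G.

3

|G| = 32 and 16 | 32, so subgroups of order 16 are possible by Lagrange.
The subgroups of order 16 are: {e, r, r^2, r^3, r^4, r^5, r^6, r^7, r^8, r^9, r^10, r^11, r^12, r^13, r^14, r^15}; {e, r^2, r^4, r^6, r^8, r^10, r^12, r^14, s, r^2s, r^4s, r^6s, r^8s, r^10s, r^12s, r^14s}; {e, r^2, r^4, r^6, r^8, r^10, r^12, r^14, rs, r^3s, r^5s, r^7s, r^9s, r^11s, r^13s, r^15s}.
So G has 3 subgroups of order 16.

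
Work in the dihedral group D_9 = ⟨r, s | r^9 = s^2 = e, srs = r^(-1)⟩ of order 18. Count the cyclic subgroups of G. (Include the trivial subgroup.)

A cyclic subgroup of order d is generated by each of its φ(d) elements of order d, so the cyclic subgroups of order d number (#elements of order d)/φ(d).
Cyclic subgroups by order — order 1: 1; order 2: 9; order 3: 1; order 9: 1.
Total: 12.

12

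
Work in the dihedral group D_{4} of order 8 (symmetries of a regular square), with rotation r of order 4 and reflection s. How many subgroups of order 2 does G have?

|G| = 8 and 2 | 8, so subgroups of order 2 are possible by Lagrange.
The subgroups of order 2 are: {e, r^2}; {e, r^2s}; {e, r^3s}; {e, rs}; … (5 in all).
So G has 5 subgroups of order 2.

5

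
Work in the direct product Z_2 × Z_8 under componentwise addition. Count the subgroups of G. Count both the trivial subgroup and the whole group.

|G| = 16, so by Lagrange every subgroup order divides 16. Divisors: 1, 2, 4, 8, 16.
Subgroups by order — order 1: 1; order 2: 3; order 4: 3; order 8: 3; order 16: 1.
Total: 1 + 3 + 3 + 3 + 1 = 11.

11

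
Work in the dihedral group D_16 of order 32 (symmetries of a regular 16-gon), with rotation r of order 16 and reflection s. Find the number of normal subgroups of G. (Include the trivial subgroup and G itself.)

8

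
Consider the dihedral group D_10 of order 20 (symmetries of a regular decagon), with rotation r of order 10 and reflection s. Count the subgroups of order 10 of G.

3

|G| = 20 and 10 | 20, so subgroups of order 10 are possible by Lagrange.
The subgroups of order 10 are: {e, r, r^2, r^3, r^4, r^5, r^6, r^7, r^8, r^9}; {e, r^2, r^4, r^6, r^8, s, r^2s, r^4s, r^6s, r^8s}; {e, r^2, r^4, r^6, r^8, rs, r^3s, r^5s, r^7s, r^9s}.
So G has 3 subgroups of order 10.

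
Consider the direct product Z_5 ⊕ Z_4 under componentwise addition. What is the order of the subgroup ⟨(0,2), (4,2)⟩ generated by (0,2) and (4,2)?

|⟨(0,2)⟩| = 2 and |⟨(4,2)⟩| = 10, so |H| is a multiple of lcm(2, 10) = 10 and divides |G| = 20.
Closing under the operation: H = {(0,0), (0,2), (1,0), (1,2), (2,0), (2,2), (3,0), (3,2), (4,0), (4,2)}, so |H| = 10.

10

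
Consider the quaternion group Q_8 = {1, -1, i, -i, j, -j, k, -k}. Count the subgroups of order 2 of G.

1

|G| = 8 and 2 | 8, so subgroups of order 2 are possible by Lagrange.
The subgroups of order 2 are: {1, -1}.
So G has 1 subgroup of order 2.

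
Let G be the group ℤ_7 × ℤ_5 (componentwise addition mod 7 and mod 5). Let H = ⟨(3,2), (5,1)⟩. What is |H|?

|⟨(3,2)⟩| = 35 and |⟨(5,1)⟩| = 35, so |H| is a multiple of lcm(35, 35) = 35 and divides |G| = 35.
Closing {(3,2), (5,1)} under the group operation gives all of G, so |H| = 35.

35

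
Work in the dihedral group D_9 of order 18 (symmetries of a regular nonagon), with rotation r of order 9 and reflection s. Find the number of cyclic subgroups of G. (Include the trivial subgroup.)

A cyclic subgroup of order d is generated by each of its φ(d) elements of order d, so the cyclic subgroups of order d number (#elements of order d)/φ(d).
Cyclic subgroups by order — order 1: 1; order 2: 9; order 3: 1; order 9: 1.
Total: 12.

12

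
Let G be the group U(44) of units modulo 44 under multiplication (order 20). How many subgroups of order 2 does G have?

|G| = 20 and 2 | 20, so subgroups of order 2 are possible by Lagrange.
The subgroups of order 2 are: {1, 21}; {1, 23}; {1, 43}.
So G has 3 subgroups of order 2.

3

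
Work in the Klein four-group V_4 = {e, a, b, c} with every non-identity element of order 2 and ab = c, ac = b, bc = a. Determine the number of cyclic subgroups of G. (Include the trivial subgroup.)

Group the elements of G by the cyclic subgroup they generate; each cyclic subgroup of order d accounts for φ(d) elements.
Cyclic subgroups by order — order 1: 1; order 2: 3.
Total: 4.

4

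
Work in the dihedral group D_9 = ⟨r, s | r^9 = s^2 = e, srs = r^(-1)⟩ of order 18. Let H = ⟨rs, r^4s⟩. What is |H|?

6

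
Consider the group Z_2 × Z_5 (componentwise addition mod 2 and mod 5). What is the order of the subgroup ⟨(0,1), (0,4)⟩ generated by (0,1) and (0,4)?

|⟨(0,1)⟩| = 5 and |⟨(0,4)⟩| = 5, so |H| is a multiple of lcm(5, 5) = 5 and divides |G| = 10.
Closing under the operation: H = {(0,0), (0,1), (0,2), (0,3), (0,4)}, so |H| = 5.

5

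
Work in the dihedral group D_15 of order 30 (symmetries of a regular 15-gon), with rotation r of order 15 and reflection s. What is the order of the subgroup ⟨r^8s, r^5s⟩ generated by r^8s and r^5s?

10

|⟨r^8s⟩| = 2 and |⟨r^5s⟩| = 2, so |H| is a multiple of lcm(2, 2) = 2 and divides |G| = 30.
Closing under the operation: H = {e, r^3, r^6, r^9, r^12, r^2s, r^5s, r^8s, r^11s, r^14s}, so |H| = 10.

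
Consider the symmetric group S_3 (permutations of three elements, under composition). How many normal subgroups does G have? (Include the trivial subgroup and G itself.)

3

G has 6 subgroups. Checking conjugation-invariance by order — order 1: 1/1 normal; order 2: 0/3 normal; order 3: 1/1 normal; order 6: 1/1 normal.
Total normal subgroups: 3.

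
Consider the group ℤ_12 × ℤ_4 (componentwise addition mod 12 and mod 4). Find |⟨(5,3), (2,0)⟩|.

24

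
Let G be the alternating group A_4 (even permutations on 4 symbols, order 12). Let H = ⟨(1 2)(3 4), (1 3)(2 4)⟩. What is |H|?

|⟨(1 2)(3 4)⟩| = 2 and |⟨(1 3)(2 4)⟩| = 2, so |H| is a multiple of lcm(2, 2) = 2 and divides |G| = 12.
Closing under the operation: H = {e, (1 2)(3 4), (1 3)(2 4), (1 4)(2 3)}, so |H| = 4.

4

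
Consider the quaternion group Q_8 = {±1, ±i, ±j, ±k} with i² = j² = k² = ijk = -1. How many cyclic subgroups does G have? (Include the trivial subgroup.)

Group the elements of G by the cyclic subgroup they generate; each cyclic subgroup of order d accounts for φ(d) elements.
Cyclic subgroups by order — order 1: 1; order 2: 1; order 4: 3.
Total: 5.

5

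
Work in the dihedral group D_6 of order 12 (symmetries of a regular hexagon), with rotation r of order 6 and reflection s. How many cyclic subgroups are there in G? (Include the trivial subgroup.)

10

Group the elements of G by the cyclic subgroup they generate; each cyclic subgroup of order d accounts for φ(d) elements.
Cyclic subgroups by order — order 1: 1; order 2: 7; order 3: 1; order 6: 1.
Total: 10.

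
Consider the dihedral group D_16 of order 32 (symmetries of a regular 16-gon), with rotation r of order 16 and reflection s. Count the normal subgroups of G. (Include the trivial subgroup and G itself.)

G has 36 subgroups. Checking conjugation-invariance by order — order 1: 1/1 normal; order 2: 1/17 normal; order 4: 1/9 normal; order 8: 1/5 normal; order 16: 3/3 normal; order 32: 1/1 normal.
Total normal subgroups: 8.

8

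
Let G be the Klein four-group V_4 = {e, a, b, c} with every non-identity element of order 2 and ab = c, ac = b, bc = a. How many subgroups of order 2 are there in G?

|G| = 4 and 2 | 4, so subgroups of order 2 are possible by Lagrange.
The subgroups of order 2 are: {e, a}; {e, b}; {e, c}.
So G has 3 subgroups of order 2.

3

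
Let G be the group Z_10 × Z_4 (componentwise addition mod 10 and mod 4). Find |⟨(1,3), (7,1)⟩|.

|⟨(1,3)⟩| = 20 and |⟨(7,1)⟩| = 20, so |H| is a multiple of lcm(20, 20) = 20 and divides |G| = 40.
Closing under the operation: H = {(0,0), (0,2), (1,1), (1,3), (2,0), (2,2), (3,1), (3,3), (4,0), (4,2), (5,1), (5,3), (6,0), (6,2), (7,1), (7,3), (8,0), (8,2), (9,1), (9,3)}, so |H| = 20.

20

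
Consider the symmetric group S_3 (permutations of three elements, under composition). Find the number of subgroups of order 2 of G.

3

|G| = 6 and 2 | 6, so subgroups of order 2 are possible by Lagrange.
The subgroups of order 2 are: {e, (1 2)}; {e, (1 3)}; {e, (2 3)}.
So G has 3 subgroups of order 2.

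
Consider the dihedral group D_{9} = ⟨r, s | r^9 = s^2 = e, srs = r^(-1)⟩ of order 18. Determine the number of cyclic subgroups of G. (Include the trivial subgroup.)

Group the elements of G by the cyclic subgroup they generate; each cyclic subgroup of order d accounts for φ(d) elements.
Cyclic subgroups by order — order 1: 1; order 2: 9; order 3: 1; order 9: 1.
Total: 12.

12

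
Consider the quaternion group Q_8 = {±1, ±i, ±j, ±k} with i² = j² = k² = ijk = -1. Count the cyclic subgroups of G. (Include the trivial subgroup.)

5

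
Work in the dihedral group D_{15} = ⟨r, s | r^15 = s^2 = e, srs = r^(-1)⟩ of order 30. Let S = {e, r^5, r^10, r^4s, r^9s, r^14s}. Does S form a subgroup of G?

Yes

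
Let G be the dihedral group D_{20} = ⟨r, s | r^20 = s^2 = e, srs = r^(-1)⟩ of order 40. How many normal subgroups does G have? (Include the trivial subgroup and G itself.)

9

G has 48 subgroups. Checking conjugation-invariance by order — order 1: 1/1 normal; order 2: 1/21 normal; order 4: 1/11 normal; order 5: 1/1 normal; order 8: 0/5 normal; order 10: 1/5 normal; order 20: 3/3 normal; order 40: 1/1 normal.
Total normal subgroups: 9.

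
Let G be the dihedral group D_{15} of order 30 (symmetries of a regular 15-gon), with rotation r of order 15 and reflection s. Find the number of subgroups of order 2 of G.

|G| = 30 and 2 | 30, so subgroups of order 2 are possible by Lagrange.
The subgroups of order 2 are: {e, r^10s}; {e, r^11s}; {e, r^12s}; {e, r^13s}; … (15 in all).
So G has 15 subgroups of order 2.

15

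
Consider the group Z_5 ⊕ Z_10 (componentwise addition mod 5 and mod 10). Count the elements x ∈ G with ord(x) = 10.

24

An element (a,b) has order lcm(ord(a), ord(b)); count pairs with lcm equal to 10.
Enumerating gives 24 such elements.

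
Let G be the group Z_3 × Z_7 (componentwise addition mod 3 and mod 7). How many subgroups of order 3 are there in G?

1

|G| = 21 and 3 | 21, so subgroups of order 3 are possible by Lagrange.
The subgroups of order 3 are: {(0,0), (1,0), (2,0)}.
So G has 1 subgroup of order 3.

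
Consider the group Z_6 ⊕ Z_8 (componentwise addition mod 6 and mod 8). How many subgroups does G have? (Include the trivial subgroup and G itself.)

22

|G| = 48, so by Lagrange every subgroup order divides 48. Divisors: 1, 2, 3, 4, 6, 8, 12, 16, 24, 48.
Subgroups by order — order 1: 1; order 2: 3; order 3: 1; order 4: 3; order 6: 3; order 8: 3; order 12: 3; order 16: 1; order 24: 3; order 48: 1.
Total: 1 + 3 + 1 + 3 + 3 + 3 + 3 + 1 + 3 + 1 = 22.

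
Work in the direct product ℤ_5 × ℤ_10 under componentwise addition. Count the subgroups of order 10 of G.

6

|G| = 50 and 10 | 50, so subgroups of order 10 are possible by Lagrange.
The subgroups of order 10 are: {(0,0), (0,1), (0,2), (0,3), (0,4), (0,5), (0,6), (0,7), (0,8), (0,9)}; {(0,0), (0,5), (1,0), (1,5), (2,0), (2,5), (3,0), (3,5), (4,0), (4,5)}; {(0,0), (0,5), (1,1), (1,6), (2,2), (2,7), (3,3), (3,8), (4,4), (4,9)}; {(0,0), (0,5), (1,2), (1,7), (2,4), (2,9), (3,1), (3,6), (4,3), (4,8)}; … (6 in all).
So G has 6 subgroups of order 10.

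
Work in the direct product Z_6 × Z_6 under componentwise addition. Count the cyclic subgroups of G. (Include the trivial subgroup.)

20

Group the elements of G by the cyclic subgroup they generate; each cyclic subgroup of order d accounts for φ(d) elements.
Cyclic subgroups by order — order 1: 1; order 2: 3; order 3: 4; order 6: 12.
Total: 20.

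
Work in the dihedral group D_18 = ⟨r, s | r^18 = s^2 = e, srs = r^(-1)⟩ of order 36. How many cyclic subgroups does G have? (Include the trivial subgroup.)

24

Each element a generates a cyclic subgroup ⟨a⟩; distinct elements may generate the same one (a cyclic group of order d has φ(d) generators).
Cyclic subgroups by order — order 1: 1; order 2: 19; order 3: 1; order 6: 1; order 9: 1; order 18: 1.
Total: 24.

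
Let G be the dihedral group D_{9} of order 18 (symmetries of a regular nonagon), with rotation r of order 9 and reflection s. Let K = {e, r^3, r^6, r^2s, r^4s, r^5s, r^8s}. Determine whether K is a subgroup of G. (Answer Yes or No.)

No

|K| = 7 does not divide |G| = 18, so by Lagrange K is not a subgroup.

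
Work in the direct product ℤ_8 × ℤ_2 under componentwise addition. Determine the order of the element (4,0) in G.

2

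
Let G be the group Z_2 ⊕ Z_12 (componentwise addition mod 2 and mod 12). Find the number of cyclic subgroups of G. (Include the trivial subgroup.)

12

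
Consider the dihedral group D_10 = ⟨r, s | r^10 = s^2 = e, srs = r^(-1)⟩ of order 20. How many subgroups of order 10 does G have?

3

|G| = 20 and 10 | 20, so subgroups of order 10 are possible by Lagrange.
The subgroups of order 10 are: {e, r, r^2, r^3, r^4, r^5, r^6, r^7, r^8, r^9}; {e, r^2, r^4, r^6, r^8, s, r^2s, r^4s, r^6s, r^8s}; {e, r^2, r^4, r^6, r^8, rs, r^3s, r^5s, r^7s, r^9s}.
So G has 3 subgroups of order 10.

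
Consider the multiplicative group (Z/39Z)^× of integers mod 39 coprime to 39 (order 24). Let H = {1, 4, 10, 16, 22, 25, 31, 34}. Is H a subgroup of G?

Closure fails: 34 · 4 = 19 ∉ H. So H is not a subgroup.

No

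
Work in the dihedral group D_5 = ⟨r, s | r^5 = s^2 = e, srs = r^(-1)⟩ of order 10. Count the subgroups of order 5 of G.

|G| = 10 and 5 | 10, so subgroups of order 5 are possible by Lagrange.
The subgroups of order 5 are: {e, r, r^2, r^3, r^4}.
So G has 1 subgroup of order 5.

1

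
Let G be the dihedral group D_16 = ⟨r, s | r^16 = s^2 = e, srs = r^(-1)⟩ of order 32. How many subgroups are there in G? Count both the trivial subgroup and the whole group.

36

|G| = 32, so by Lagrange every subgroup order divides 32. Divisors: 1, 2, 4, 8, 16, 32.
Subgroups by order — order 1: 1; order 2: 17; order 4: 9; order 8: 5; order 16: 3; order 32: 1.
Total: 1 + 17 + 9 + 5 + 3 + 1 = 36.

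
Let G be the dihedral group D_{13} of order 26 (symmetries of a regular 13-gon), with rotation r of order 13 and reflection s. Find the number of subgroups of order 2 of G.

13

|G| = 26 and 2 | 26, so subgroups of order 2 are possible by Lagrange.
The subgroups of order 2 are: {e, r^10s}; {e, r^11s}; {e, r^12s}; {e, r^2s}; … (13 in all).
So G has 13 subgroups of order 2.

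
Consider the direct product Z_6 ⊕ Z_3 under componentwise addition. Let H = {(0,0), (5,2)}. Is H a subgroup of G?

(5,2) ∈ H but its inverse (1,1) ∉ H, so H is not a subgroup.

No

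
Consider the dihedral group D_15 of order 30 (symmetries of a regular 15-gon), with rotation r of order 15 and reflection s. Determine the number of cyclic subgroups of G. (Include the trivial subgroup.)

19

Each element a generates a cyclic subgroup ⟨a⟩; distinct elements may generate the same one (a cyclic group of order d has φ(d) generators).
Cyclic subgroups by order — order 1: 1; order 2: 15; order 3: 1; order 5: 1; order 15: 1.
Total: 19.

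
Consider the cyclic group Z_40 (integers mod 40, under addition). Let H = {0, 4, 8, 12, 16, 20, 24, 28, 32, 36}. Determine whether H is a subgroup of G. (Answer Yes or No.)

|H| = 10 divides |G| = 40, consistent with Lagrange.
H contains the identity, every element's inverse is in H, and H is closed under +: it is a subgroup.
In fact H = ⟨4⟩.

Yes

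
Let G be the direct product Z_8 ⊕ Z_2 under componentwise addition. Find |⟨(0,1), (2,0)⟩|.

8

|⟨(0,1)⟩| = 2 and |⟨(2,0)⟩| = 4, so |H| is a multiple of lcm(2, 4) = 4 and divides |G| = 16.
Closing under the operation: H = {(0,0), (0,1), (2,0), (2,1), (4,0), (4,1), (6,0), (6,1)}, so |H| = 8.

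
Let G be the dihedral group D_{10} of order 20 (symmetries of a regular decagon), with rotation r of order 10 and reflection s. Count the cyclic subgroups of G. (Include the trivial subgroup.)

14

Group the elements of G by the cyclic subgroup they generate; each cyclic subgroup of order d accounts for φ(d) elements.
Cyclic subgroups by order — order 1: 1; order 2: 11; order 5: 1; order 10: 1.
Total: 14.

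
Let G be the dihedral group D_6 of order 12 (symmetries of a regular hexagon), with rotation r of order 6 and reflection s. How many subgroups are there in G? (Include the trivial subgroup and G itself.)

|G| = 12, so by Lagrange every subgroup order divides 12. Divisors: 1, 2, 3, 4, 6, 12.
Subgroups by order — order 1: 1; order 2: 7; order 3: 1; order 4: 3; order 6: 3; order 12: 1.
Total: 1 + 7 + 1 + 3 + 3 + 1 = 16.

16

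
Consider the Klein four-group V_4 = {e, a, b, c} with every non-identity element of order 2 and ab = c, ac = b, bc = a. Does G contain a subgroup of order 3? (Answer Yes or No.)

No

3 does not divide |G| = 4, so by Lagrange no subgroup of order 3 exists.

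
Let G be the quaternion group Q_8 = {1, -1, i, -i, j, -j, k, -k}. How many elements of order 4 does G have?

6

The elements of order 4 are: i, -i, j, -j, k, -k.
That's 6.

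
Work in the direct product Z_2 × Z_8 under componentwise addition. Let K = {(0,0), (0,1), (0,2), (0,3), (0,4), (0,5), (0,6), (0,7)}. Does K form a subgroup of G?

|K| = 8 divides |G| = 16, consistent with Lagrange.
K contains the identity, every element's inverse is in K, and K is closed under +: it is a subgroup.
In fact K = ⟨(0,1)⟩.

Yes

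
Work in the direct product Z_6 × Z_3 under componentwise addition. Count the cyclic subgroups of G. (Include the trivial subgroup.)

Each element a generates a cyclic subgroup ⟨a⟩; distinct elements may generate the same one (a cyclic group of order d has φ(d) generators).
Cyclic subgroups by order — order 1: 1; order 2: 1; order 3: 4; order 6: 4.
Total: 10.

10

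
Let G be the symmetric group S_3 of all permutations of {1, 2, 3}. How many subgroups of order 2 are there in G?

3

|G| = 6 and 2 | 6, so subgroups of order 2 are possible by Lagrange.
The subgroups of order 2 are: {e, (1 2)}; {e, (1 3)}; {e, (2 3)}.
So G has 3 subgroups of order 2.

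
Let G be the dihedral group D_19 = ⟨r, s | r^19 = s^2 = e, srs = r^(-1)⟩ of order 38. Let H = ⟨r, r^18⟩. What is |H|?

|⟨r⟩| = 19 and |⟨r^18⟩| = 19, so |H| is a multiple of lcm(19, 19) = 19 and divides |G| = 38.
Closing under the operation: H = {e, r, r^2, r^3, r^4, r^5, r^6, r^7, r^8, r^9, r^10, r^11, r^12, r^13, r^14, r^15, r^16, r^17, r^18}, so |H| = 19.

19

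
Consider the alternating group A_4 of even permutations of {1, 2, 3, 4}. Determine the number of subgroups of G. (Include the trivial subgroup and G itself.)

10

|G| = 12, so by Lagrange every subgroup order divides 12. Divisors: 1, 2, 3, 4, 6, 12.
Subgroups by order — order 1: 1; order 2: 3; order 3: 4; order 4: 1; order 6: 0; order 12: 1.
Total: 1 + 3 + 4 + 1 + 0 + 1 = 10.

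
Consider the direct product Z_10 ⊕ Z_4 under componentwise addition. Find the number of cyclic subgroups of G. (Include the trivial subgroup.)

12

A cyclic subgroup of order d is generated by each of its φ(d) elements of order d, so the cyclic subgroups of order d number (#elements of order d)/φ(d).
Cyclic subgroups by order — order 1: 1; order 2: 3; order 4: 2; order 5: 1; order 10: 3; order 20: 2.
Total: 12.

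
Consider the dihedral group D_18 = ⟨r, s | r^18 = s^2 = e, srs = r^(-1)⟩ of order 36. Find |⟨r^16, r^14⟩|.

|⟨r^16⟩| = 9 and |⟨r^14⟩| = 9, so |H| is a multiple of lcm(9, 9) = 9 and divides |G| = 36.
Closing under the operation: H = {e, r^2, r^4, r^6, r^8, r^10, r^12, r^14, r^16}, so |H| = 9.

9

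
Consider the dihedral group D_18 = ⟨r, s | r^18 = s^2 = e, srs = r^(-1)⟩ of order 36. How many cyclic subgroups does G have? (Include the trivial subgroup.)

Each element a generates a cyclic subgroup ⟨a⟩; distinct elements may generate the same one (a cyclic group of order d has φ(d) generators).
Cyclic subgroups by order — order 1: 1; order 2: 19; order 3: 1; order 6: 1; order 9: 1; order 18: 1.
Total: 24.

24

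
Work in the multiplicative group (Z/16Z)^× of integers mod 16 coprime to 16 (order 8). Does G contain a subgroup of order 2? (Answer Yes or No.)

2 | 8. A subgroup of order 2 is {1, 15}.

Yes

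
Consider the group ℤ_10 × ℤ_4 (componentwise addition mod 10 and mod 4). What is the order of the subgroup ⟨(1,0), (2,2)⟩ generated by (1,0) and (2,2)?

|⟨(1,0)⟩| = 10 and |⟨(2,2)⟩| = 10, so |H| is a multiple of lcm(10, 10) = 10 and divides |G| = 40.
Closing under the operation: H = {(0,0), (0,2), (1,0), (1,2), (2,0), (2,2), (3,0), (3,2), (4,0), (4,2), (5,0), (5,2), (6,0), (6,2), (7,0), (7,2), (8,0), (8,2), (9,0), (9,2)}, so |H| = 20.

20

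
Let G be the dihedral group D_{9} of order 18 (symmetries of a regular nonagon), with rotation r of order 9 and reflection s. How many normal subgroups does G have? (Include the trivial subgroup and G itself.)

4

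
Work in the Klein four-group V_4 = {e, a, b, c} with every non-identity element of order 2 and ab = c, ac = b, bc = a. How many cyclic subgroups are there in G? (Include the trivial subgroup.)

4

A cyclic subgroup of order d is generated by each of its φ(d) elements of order d, so the cyclic subgroups of order d number (#elements of order d)/φ(d).
Cyclic subgroups by order — order 1: 1; order 2: 3.
Total: 4.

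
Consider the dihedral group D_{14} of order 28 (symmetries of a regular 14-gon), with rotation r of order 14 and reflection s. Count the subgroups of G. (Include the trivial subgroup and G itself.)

28

|G| = 28, so by Lagrange every subgroup order divides 28. Divisors: 1, 2, 4, 7, 14, 28.
Subgroups by order — order 1: 1; order 2: 15; order 4: 7; order 7: 1; order 14: 3; order 28: 1.
Total: 1 + 15 + 7 + 1 + 3 + 1 = 28.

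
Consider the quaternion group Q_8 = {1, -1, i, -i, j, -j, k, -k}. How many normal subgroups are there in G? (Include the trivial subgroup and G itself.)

G has 6 subgroups. Checking conjugation-invariance by order — order 1: 1/1 normal; order 2: 1/1 normal; order 4: 3/3 normal; order 8: 1/1 normal.
Total normal subgroups: 6.

6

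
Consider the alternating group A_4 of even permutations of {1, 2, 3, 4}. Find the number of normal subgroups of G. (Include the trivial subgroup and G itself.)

G has 10 subgroups. Checking conjugation-invariance by order — order 1: 1/1 normal; order 2: 0/3 normal; order 3: 0/4 normal; order 4: 1/1 normal; order 12: 1/1 normal.
Total normal subgroups: 3.

3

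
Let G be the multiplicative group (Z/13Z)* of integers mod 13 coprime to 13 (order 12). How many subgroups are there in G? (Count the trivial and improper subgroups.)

6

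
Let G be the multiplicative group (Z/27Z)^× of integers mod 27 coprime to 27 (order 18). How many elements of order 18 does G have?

6

The elements of order 18 are: 2, 5, 11, 14, 20, 23.
That's 6.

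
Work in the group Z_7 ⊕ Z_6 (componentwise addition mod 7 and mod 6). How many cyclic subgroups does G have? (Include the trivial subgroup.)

8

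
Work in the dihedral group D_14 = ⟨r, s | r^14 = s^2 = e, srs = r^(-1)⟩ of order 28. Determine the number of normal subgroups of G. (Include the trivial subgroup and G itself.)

G has 28 subgroups. Checking conjugation-invariance by order — order 1: 1/1 normal; order 2: 1/15 normal; order 4: 0/7 normal; order 7: 1/1 normal; order 14: 3/3 normal; order 28: 1/1 normal.
Total normal subgroups: 7.

7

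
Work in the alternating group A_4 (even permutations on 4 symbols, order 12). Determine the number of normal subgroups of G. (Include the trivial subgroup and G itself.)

G has 10 subgroups. Checking conjugation-invariance by order — order 1: 1/1 normal; order 2: 0/3 normal; order 3: 0/4 normal; order 4: 1/1 normal; order 12: 1/1 normal.
Total normal subgroups: 3.

3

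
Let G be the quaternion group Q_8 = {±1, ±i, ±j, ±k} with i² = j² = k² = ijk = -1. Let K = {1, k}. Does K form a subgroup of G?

k ∈ K but its inverse -k ∉ K, so K is not a subgroup.

No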